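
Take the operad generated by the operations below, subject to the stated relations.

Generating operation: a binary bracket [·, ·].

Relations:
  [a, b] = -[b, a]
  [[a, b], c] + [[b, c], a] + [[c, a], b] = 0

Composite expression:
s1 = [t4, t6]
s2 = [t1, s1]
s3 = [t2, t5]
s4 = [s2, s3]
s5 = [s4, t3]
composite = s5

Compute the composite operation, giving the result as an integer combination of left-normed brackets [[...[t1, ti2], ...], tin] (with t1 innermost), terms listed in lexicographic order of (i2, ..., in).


[[[[[t1, t4], t6], t2], t5], t3] - [[[[[t1, t4], t6], t5], t2], t3] - [[[[[t1, t6], t4], t2], t5], t3] + [[[[[t1, t6], t4], t5], t2], t3]


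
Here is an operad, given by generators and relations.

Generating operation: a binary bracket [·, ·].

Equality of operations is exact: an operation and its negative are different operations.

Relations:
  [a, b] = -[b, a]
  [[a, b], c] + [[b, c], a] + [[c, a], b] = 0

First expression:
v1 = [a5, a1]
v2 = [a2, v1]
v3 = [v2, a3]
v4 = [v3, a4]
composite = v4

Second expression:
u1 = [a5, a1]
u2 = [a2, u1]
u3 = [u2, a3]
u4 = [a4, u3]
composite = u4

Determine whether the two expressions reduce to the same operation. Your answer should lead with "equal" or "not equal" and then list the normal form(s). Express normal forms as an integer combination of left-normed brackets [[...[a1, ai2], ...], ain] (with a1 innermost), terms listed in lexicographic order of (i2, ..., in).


The first composite normalizes to [[[[a1, a5], a2], a3], a4]
The second composite normalizes to -[[[[a1, a5], a2], a3], a4]
The normal forms differ: not equal.

not equal — first [[[[a1, a5], a2], a3], a4], second -[[[[a1, a5], a2], a3], a4]


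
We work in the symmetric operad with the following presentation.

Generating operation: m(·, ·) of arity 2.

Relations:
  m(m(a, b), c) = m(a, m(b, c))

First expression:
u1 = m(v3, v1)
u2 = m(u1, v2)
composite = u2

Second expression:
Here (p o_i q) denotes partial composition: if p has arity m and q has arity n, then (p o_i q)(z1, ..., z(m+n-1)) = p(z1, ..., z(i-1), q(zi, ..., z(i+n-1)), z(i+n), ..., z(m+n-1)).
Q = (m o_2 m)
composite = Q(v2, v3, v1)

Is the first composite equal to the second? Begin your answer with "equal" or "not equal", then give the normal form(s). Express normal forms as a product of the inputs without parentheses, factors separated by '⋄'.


The first composite normalizes to v3 ⋄ v1 ⋄ v2
The second composite normalizes to v2 ⋄ v3 ⋄ v1
They disagree, so not equal.

not equal; first: v3 ⋄ v1 ⋄ v2; second: v2 ⋄ v3 ⋄ v1


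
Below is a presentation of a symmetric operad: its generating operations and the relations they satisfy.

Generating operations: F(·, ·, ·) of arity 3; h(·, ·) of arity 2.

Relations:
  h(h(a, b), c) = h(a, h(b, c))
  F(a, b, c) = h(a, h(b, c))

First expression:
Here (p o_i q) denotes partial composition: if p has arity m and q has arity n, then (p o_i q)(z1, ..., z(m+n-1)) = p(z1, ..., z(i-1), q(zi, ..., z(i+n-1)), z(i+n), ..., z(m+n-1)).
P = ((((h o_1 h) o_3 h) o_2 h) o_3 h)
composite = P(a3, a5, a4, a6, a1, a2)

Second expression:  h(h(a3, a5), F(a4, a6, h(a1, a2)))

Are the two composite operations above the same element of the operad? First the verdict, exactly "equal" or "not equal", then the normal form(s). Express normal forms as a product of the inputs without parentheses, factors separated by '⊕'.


equal; the common form is a3 ⊕ a5 ⊕ a4 ⊕ a6 ⊕ a1 ⊕ a2

The first composite normalizes to a3 ⊕ a5 ⊕ a4 ⊕ a6 ⊕ a1 ⊕ a2
The second composite normalizes to a3 ⊕ a5 ⊕ a4 ⊕ a6 ⊕ a1 ⊕ a2
The normal forms match — equal.


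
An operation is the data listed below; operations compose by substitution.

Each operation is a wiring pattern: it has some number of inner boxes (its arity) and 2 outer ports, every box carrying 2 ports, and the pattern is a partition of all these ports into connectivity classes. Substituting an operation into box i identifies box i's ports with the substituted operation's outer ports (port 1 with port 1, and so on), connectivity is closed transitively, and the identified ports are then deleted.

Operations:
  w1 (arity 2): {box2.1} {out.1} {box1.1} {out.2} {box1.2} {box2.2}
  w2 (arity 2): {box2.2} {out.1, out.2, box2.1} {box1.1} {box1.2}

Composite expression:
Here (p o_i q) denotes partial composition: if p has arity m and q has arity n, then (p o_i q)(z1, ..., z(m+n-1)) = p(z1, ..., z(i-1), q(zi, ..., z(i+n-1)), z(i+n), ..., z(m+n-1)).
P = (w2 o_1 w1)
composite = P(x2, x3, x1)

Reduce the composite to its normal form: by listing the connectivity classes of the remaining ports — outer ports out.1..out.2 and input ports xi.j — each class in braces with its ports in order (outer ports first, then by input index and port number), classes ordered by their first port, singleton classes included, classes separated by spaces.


Two ports join when wires chain via w2-identified ports.
w1 over (x2, x3) gives {out.1} {out.2} {x2.1} {x2.2} {x3.1} {x3.2}, out.j being that stage's outer ports
w2 over (x2, x3, x1) gives {out.1, out.2, x1.1} {x1.2} {x2.1} {x2.2} {x3.1} {x3.2}, out.j being that stage's outer ports

{out.1, out.2, x1.1} {x1.2} {x2.1} {x2.2} {x3.1} {x3.2}


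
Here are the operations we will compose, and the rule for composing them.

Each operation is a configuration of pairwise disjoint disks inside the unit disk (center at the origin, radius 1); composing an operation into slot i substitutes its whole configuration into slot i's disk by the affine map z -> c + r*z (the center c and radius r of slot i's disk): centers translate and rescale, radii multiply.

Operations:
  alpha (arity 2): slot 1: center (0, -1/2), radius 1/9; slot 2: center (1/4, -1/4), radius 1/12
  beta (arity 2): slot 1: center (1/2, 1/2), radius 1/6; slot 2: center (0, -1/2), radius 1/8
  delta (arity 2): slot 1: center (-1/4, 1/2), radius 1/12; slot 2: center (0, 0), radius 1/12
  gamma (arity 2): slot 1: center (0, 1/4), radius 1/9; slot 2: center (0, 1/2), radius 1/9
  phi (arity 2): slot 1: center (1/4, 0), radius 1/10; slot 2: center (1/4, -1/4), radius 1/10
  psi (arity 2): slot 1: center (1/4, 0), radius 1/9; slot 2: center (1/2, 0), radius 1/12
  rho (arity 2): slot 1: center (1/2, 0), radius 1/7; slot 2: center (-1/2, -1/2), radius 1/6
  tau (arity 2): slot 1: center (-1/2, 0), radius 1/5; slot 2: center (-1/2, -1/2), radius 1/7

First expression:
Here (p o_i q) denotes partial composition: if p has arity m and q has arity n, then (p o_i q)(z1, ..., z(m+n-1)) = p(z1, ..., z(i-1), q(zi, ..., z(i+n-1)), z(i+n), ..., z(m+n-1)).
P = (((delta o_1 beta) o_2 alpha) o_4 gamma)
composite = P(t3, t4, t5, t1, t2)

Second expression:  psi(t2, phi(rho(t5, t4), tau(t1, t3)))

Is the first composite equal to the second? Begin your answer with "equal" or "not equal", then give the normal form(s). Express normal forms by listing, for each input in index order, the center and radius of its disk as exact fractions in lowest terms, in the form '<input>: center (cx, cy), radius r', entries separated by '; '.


not equal — first t1: center (0, 1/48), radius 1/108; t2: center (0, 1/24), radius 1/108; t3: center (-5/24, 13/24), radius 1/72; t4: center (-1/4, 29/64), radius 1/864; t5: center (-95/384, 175/384), radius 1/1152, second t1: center (31/60, -1/48), radius 1/600; t2: center (1/4, 0), radius 1/9; t3: center (31/60, -1/40), radius 1/840; t4: center (31/60, -1/240), radius 1/720; t5: center (21/40, 0), radius 1/840

The first expression, normalized: t1: center (0, 1/48), radius 1/108; t2: center (0, 1/24), radius 1/108; t3: center (-5/24, 13/24), radius 1/72; t4: center (-1/4, 29/64), radius 1/864; t5: center (-95/384, 175/384), radius 1/1152
The second expression, normalized: t1: center (31/60, -1/48), radius 1/600; t2: center (1/4, 0), radius 1/9; t3: center (31/60, -1/40), radius 1/840; t4: center (31/60, -1/240), radius 1/720; t5: center (21/40, 0), radius 1/840
The normal forms differ: not equal.


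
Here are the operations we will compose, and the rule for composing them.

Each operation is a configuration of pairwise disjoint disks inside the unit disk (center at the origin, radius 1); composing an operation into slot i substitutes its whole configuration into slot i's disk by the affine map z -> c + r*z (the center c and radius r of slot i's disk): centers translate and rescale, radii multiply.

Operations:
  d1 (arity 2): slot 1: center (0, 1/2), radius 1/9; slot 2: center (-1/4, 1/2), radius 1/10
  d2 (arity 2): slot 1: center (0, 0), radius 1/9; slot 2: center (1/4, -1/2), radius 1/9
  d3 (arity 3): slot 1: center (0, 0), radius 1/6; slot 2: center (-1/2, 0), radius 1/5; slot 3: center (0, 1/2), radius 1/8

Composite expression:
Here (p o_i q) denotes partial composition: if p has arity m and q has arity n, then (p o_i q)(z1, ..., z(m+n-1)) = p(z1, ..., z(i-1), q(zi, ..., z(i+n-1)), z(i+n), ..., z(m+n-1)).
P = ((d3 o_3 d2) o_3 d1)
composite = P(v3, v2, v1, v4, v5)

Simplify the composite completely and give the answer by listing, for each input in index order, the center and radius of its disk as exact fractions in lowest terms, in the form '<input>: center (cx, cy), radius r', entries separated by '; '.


v1: center (0, 73/144), radius 1/648; v2: center (-1/2, 0), radius 1/5; v3: center (0, 0), radius 1/6; v4: center (-1/288, 73/144), radius 1/720; v5: center (1/32, 7/16), radius 1/72

Only the slot chain above each v matters under d3; compose those maps.
for v3, the 1-step affine chain lands on center (0, 0), radius 1/6
for v2, the 1-step affine chain lands on center (-1/2, 0), radius 1/5
for v1, the 3-step affine chain lands on center (0, 73/144), radius 1/648
for v4, the 3-step affine chain lands on center (-1/288, 73/144), radius 1/720
for v5, the 2-step affine chain lands on center (1/32, 7/16), radius 1/72


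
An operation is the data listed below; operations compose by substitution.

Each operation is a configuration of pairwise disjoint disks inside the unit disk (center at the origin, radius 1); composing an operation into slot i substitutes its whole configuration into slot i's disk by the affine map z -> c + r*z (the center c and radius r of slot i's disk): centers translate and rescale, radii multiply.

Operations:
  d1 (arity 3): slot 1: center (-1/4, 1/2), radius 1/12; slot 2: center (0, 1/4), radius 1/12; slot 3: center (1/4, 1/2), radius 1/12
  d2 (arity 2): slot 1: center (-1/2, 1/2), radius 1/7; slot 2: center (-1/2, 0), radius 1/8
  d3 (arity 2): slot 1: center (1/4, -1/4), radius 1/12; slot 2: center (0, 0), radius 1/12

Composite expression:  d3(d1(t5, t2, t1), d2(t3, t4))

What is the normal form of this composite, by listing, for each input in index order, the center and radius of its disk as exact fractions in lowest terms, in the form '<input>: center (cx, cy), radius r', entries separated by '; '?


t1: center (13/48, -5/24), radius 1/144; t2: center (1/4, -11/48), radius 1/144; t3: center (-1/24, 1/24), radius 1/84; t4: center (-1/24, 0), radius 1/96; t5: center (11/48, -5/24), radius 1/144

Follow each t-input down from d3: c' goes to c + r*c', radius to r*r'.
input t5: applying the 2 nested substitutions gives center (11/48, -5/24), radius 1/144
input t2: applying the 2 nested substitutions gives center (1/4, -11/48), radius 1/144
input t1: applying the 2 nested substitutions gives center (13/48, -5/24), radius 1/144
input t3: applying the 2 nested substitutions gives center (-1/24, 1/24), radius 1/84
input t4: applying the 2 nested substitutions gives center (-1/24, 0), radius 1/96


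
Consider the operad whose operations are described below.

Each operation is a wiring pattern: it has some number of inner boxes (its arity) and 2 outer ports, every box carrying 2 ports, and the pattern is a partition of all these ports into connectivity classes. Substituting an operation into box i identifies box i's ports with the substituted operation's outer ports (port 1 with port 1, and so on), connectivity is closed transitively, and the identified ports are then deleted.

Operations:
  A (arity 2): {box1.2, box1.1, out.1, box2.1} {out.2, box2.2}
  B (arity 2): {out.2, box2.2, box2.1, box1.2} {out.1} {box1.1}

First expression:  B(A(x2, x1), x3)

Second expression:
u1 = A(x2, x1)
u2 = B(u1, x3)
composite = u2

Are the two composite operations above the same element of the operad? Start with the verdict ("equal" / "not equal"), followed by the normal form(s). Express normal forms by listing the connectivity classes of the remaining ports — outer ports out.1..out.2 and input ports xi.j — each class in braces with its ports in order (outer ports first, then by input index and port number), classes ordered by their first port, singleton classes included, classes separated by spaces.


equal — both sides give {out.1} {out.2, x1.2, x3.1, x3.2} {x1.1, x2.1, x2.2}

In normal form, the first expression is {out.1} {out.2, x1.2, x3.1, x3.2} {x1.1, x2.1, x2.2}
In normal form, the second expression is {out.1} {out.2, x1.2, x3.1, x3.2} {x1.1, x2.1, x2.2}
The normal forms match — equal.


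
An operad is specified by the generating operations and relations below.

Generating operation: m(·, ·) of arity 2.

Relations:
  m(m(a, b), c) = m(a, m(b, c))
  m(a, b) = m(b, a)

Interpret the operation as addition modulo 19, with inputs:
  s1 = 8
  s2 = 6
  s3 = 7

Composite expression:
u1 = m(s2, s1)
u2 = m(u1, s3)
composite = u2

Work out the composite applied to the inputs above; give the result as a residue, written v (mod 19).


m(s2, s1) = 14
m(m(s2, s1), s3) = 2

2 (mod 19)


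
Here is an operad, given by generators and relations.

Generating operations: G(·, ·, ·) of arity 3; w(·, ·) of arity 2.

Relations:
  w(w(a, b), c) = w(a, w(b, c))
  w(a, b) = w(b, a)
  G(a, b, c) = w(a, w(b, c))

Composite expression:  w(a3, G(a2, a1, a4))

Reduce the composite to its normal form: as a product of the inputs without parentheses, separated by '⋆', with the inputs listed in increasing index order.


Shape and order are irrelevant to w; the a-input set decides.
G(a2, a1, a4) unparenthesizes to a2 ⋆ a1 ⋆ a4
w(a3, G(a2, a1, a4)) unparenthesizes to a3 ⋆ a2 ⋆ a1 ⋆ a4
sorting the factors by input index: a1 ⋆ a2 ⋆ a3 ⋆ a4

a1 ⋆ a2 ⋆ a3 ⋆ a4


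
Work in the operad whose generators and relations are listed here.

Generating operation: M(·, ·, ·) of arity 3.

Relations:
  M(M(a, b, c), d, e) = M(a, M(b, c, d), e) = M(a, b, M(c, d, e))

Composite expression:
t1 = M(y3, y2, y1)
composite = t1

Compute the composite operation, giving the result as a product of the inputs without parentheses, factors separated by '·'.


y3 · y2 · y1

The M-tree's shape is irrelevant; the y-reading-order decides.
M(y3, y2, y1) linearizes to y3 · y2 · y1


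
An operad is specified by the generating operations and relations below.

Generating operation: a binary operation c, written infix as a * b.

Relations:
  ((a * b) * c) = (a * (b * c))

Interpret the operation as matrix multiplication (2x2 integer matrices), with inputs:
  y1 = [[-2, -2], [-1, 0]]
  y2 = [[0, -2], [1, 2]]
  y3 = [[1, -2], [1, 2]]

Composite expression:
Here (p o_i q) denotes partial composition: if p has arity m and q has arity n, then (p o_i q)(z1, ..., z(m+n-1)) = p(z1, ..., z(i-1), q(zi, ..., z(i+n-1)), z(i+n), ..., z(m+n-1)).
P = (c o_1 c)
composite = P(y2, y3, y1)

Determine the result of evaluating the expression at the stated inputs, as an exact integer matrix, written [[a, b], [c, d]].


[[8, 4], [-8, -6]]

(y2 * y3) = [[-2, -4], [3, 2]]
((y2 * y3) * y1) = [[8, 4], [-8, -6]]


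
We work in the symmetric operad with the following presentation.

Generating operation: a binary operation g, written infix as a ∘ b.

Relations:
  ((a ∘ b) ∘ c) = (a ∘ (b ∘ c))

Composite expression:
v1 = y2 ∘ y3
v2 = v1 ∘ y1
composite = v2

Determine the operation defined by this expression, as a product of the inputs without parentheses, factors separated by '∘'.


y2 ∘ y3 ∘ y1

Under associativity of g, the answer is the y's in reading order.
(y2 ∘ y3) flattens to y2 ∘ y3
((y2 ∘ y3) ∘ y1) flattens to y2 ∘ y3 ∘ y1


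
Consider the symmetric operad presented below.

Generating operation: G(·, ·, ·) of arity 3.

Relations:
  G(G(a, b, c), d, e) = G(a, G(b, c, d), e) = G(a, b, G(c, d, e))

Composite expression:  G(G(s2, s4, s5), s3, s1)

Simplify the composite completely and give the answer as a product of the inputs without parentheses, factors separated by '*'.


Under associativity of G, the answer is the s's in reading order.
G(s2, s4, s5) reduces to s2 * s4 * s5
G(G(s2, s4, s5), s3, s1) reduces to s2 * s4 * s5 * s3 * s1

s2 * s4 * s5 * s3 * s1


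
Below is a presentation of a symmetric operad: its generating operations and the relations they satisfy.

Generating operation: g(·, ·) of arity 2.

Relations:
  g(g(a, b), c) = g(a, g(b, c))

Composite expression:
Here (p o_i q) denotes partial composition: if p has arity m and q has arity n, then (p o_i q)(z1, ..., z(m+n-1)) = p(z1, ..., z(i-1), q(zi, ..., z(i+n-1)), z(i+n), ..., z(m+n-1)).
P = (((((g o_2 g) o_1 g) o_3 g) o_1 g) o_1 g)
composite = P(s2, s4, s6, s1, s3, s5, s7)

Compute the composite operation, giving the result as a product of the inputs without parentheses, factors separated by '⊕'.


s2 ⊕ s4 ⊕ s6 ⊕ s1 ⊕ s3 ⊕ s5 ⊕ s7

The g-tree's shape is irrelevant; the s-reading-order decides.
g(s2, s4) unparenthesizes to s2 ⊕ s4
g(g(s2, s4), s6) unparenthesizes to s2 ⊕ s4 ⊕ s6
g(g(g(s2, s4), s6), s1) unparenthesizes to s2 ⊕ s4 ⊕ s6 ⊕ s1
g(s3, s5) unparenthesizes to s3 ⊕ s5
g(g(s3, s5), s7) unparenthesizes to s3 ⊕ s5 ⊕ s7
g(g(g(g(s2, s4), s6), s1), g(g(s3, s5), s7)) unparenthesizes to s2 ⊕ s4 ⊕ s6 ⊕ s1 ⊕ s3 ⊕ s5 ⊕ s7


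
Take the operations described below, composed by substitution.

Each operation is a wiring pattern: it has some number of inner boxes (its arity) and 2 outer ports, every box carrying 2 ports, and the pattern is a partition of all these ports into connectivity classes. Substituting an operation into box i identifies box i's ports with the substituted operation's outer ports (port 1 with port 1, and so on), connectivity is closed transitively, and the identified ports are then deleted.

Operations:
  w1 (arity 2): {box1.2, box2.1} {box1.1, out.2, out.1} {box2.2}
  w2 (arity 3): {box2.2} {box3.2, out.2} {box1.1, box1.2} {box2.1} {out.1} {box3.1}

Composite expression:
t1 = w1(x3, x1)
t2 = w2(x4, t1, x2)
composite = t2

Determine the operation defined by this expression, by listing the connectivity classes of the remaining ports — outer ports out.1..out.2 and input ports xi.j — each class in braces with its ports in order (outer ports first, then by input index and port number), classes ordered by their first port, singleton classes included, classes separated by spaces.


{out.1} {out.2, x2.2} {x1.1, x3.2} {x1.2} {x2.1} {x3.1} {x4.1, x4.2}

Reachability decides: close wires over w2-identified ports.
the subtree at w1 composes to {out.1, out.2, x3.1} {x1.1, x3.2} {x1.2} on (x3, x1); out.j = own outer ports
the subtree at w2 composes to {out.1} {out.2, x2.2} {x1.1, x3.2} {x1.2} {x2.1} {x3.1} {x4.1, x4.2} on (x4, x3, x1, x2); out.j = own outer ports


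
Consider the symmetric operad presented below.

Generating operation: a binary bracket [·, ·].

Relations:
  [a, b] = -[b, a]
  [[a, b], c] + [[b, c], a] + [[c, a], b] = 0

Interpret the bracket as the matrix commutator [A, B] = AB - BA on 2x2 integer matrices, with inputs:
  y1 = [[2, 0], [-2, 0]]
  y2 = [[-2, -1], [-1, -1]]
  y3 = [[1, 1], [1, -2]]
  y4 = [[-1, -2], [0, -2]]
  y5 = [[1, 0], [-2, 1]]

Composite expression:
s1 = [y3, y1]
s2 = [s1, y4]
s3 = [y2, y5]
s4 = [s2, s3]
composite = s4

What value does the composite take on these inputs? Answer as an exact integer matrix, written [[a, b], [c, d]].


[y3, y1] = [[-2, -2], [8, 2]]
[[y3, y1], y4] = [[16, 10], [8, -16]]
[y2, y5] = [[2, 0], [-2, -2]]
[[[y3, y1], y4], [y2, y5]] = [[-20, -40], [96, 20]]

[[-20, -40], [96, 20]]


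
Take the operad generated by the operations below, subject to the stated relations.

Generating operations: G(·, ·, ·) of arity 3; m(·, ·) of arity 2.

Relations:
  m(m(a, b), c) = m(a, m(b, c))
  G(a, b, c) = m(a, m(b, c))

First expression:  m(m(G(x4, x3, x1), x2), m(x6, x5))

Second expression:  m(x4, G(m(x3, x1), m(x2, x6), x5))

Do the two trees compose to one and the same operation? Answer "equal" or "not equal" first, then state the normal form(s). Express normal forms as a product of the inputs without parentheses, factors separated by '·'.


equal: each reduces to x4 · x3 · x1 · x2 · x6 · x5

Reducing the first expression gives x4 · x3 · x1 · x2 · x6 · x5
Reducing the second expression gives x4 · x3 · x1 · x2 · x6 · x5
One common form — equal.


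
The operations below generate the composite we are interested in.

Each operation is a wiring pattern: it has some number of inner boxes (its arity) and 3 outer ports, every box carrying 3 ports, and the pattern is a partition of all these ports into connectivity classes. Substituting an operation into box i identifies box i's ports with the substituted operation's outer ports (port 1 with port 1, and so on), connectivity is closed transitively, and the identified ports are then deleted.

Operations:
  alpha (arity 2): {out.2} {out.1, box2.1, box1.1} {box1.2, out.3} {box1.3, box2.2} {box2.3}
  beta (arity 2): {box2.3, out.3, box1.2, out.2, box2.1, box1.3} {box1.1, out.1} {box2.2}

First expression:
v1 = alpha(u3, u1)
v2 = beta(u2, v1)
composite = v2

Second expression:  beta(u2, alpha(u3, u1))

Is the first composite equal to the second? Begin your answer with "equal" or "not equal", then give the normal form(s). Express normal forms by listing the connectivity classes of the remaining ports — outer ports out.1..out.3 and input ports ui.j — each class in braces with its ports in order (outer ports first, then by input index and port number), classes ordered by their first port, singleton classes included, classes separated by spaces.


Normal form of the first expression: {out.1, u2.1} {out.2, out.3, u1.1, u2.2, u2.3, u3.1, u3.2} {u1.2, u3.3} {u1.3}
Normal form of the second expression: {out.1, u2.1} {out.2, out.3, u1.1, u2.2, u2.3, u3.1, u3.2} {u1.2, u3.3} {u1.3}
The normal forms match — equal.

equal — both sides give {out.1, u2.1} {out.2, out.3, u1.1, u2.2, u2.3, u3.1, u3.2} {u1.2, u3.3} {u1.3}


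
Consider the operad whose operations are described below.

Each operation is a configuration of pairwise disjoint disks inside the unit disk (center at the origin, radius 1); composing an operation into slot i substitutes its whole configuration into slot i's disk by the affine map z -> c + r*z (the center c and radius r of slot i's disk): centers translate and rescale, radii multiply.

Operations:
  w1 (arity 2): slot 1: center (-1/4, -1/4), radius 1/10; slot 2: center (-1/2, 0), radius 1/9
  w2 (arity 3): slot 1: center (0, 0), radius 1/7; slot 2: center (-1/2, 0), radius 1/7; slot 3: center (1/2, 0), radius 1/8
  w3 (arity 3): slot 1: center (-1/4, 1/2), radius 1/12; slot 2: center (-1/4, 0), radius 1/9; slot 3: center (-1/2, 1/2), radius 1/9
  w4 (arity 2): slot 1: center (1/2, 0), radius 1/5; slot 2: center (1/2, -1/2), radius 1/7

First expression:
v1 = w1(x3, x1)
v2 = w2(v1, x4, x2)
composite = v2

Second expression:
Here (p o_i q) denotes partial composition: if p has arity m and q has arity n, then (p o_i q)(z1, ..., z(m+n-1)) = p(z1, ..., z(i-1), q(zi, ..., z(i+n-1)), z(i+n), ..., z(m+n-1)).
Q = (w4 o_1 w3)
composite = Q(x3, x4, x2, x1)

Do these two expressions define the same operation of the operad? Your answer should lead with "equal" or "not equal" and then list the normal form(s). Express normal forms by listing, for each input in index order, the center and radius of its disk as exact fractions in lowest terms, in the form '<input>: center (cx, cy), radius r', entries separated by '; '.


The first expression, normalized: x1: center (-1/14, 0), radius 1/63; x2: center (1/2, 0), radius 1/8; x3: center (-1/28, -1/28), radius 1/70; x4: center (-1/2, 0), radius 1/7
The second expression, normalized: x1: center (1/2, -1/2), radius 1/7; x2: center (2/5, 1/10), radius 1/45; x3: center (9/20, 1/10), radius 1/60; x4: center (9/20, 0), radius 1/45
They disagree, so not equal.

not equal: they reduce to x1: center (-1/14, 0), radius 1/63; x2: center (1/2, 0), radius 1/8; x3: center (-1/28, -1/28), radius 1/70; x4: center (-1/2, 0), radius 1/7 and x1: center (1/2, -1/2), radius 1/7; x2: center (2/5, 1/10), radius 1/45; x3: center (9/20, 1/10), radius 1/60; x4: center (9/20, 0), radius 1/45


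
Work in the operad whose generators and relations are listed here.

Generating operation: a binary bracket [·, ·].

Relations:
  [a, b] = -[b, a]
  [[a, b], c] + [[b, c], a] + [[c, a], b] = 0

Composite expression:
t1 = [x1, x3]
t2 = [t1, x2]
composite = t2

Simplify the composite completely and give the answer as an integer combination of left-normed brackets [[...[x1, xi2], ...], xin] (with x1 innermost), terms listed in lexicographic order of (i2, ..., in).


A multilinear Lie element is pinned by x1-initial words (x1 innermost).
Composite bracket: [[x1, x3], x2]
Under [a, b] = ab - ba we get 4 signed associative words (2^2 = 4).
Collect the words opening with x1:
  word x1x3x2 has sign +1, contributing +[[x1, x3], x2]

[[x1, x3], x2]


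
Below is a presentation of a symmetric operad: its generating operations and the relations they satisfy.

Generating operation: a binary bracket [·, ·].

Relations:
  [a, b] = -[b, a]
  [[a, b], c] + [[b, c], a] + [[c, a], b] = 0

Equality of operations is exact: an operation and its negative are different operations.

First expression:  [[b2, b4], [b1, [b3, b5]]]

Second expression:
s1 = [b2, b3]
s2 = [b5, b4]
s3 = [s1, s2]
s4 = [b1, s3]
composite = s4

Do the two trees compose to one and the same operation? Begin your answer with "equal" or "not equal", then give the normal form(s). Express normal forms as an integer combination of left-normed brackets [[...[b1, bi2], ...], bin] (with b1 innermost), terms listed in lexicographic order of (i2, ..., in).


The first expression, normalized: -[[[[b1, b3], b5], b2], b4] + [[[[b1, b3], b5], b4], b2] + [[[[b1, b5], b3], b2], b4] - [[[[b1, b5], b3], b4], b2]
The second expression, normalized: -[[[[b1, b2], b3], b4], b5] + [[[[b1, b2], b3], b5], b4] + [[[[b1, b3], b2], b4], b5] - [[[[b1, b3], b2], b5], b4] + [[[[b1, b4], b5], b2], b3] - [[[[b1, b4], b5], b3], b2] - [[[[b1, b5], b4], b2], b3] + [[[[b1, b5], b4], b3], b2]
They disagree, so not equal.

not equal: they reduce to -[[[[b1, b3], b5], b2], b4] + [[[[b1, b3], b5], b4], b2] + [[[[b1, b5], b3], b2], b4] - [[[[b1, b5], b3], b4], b2] and -[[[[b1, b2], b3], b4], b5] + [[[[b1, b2], b3], b5], b4] + [[[[b1, b3], b2], b4], b5] - [[[[b1, b3], b2], b5], b4] + [[[[b1, b4], b5], b2], b3] - [[[[b1, b4], b5], b3], b2] - [[[[b1, b5], b4], b2], b3] + [[[[b1, b5], b4], b3], b2]


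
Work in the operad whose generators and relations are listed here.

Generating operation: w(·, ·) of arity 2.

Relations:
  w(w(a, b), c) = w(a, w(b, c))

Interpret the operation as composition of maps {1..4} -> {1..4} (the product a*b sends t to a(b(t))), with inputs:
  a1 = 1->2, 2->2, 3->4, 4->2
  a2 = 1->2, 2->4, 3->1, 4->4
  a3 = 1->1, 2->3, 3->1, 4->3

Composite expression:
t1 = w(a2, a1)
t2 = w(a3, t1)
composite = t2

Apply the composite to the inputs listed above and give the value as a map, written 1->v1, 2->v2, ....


w(a2, a1) = 1->4, 2->4, 3->4, 4->4
w(a3, w(a2, a1)) = 1->3, 2->3, 3->3, 4->3

1->3, 2->3, 3->3, 4->3


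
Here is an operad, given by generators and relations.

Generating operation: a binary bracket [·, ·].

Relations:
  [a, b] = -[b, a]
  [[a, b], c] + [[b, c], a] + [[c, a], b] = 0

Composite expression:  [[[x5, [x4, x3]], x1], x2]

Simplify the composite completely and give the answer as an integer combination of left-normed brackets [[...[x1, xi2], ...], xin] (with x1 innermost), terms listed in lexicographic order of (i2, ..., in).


Left-normed coefficients sit on the x1-initial expansion words.
Composite bracket: [[[x5, [x4, x3]], x1], x2]
Each bracket splits as ab - ba, giving 16 signed words (2^4 = 16).
Keep just the words that open with x1:
  from x1x3x4x5x2, sign -1: term -[[[[x1, x3], x4], x5], x2]
  from x1x4x3x5x2, sign +1: term +[[[[x1, x4], x3], x5], x2]
  from x1x5x3x4x2, sign +1: term +[[[[x1, x5], x3], x4], x2]
  from x1x5x4x3x2, sign -1: term -[[[[x1, x5], x4], x3], x2]

-[[[[x1, x3], x4], x5], x2] + [[[[x1, x4], x3], x5], x2] + [[[[x1, x5], x3], x4], x2] - [[[[x1, x5], x4], x3], x2]


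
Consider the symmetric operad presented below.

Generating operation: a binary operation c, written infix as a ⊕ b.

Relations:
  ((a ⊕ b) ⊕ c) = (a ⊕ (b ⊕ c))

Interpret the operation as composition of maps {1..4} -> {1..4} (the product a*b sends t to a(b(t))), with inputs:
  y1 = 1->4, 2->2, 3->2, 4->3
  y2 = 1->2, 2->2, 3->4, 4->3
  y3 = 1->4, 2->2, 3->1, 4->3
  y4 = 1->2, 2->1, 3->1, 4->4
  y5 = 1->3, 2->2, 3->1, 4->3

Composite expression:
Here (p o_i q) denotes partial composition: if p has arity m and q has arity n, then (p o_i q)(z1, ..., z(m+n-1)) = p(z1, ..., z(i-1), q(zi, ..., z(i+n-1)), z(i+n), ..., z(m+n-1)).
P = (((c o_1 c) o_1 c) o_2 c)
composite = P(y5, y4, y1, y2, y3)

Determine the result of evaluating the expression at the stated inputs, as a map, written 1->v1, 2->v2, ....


(y4 ⊕ y1) = 1->4, 2->1, 3->1, 4->1
(y5 ⊕ (y4 ⊕ y1)) = 1->3, 2->3, 3->3, 4->3
((y5 ⊕ (y4 ⊕ y1)) ⊕ y2) = 1->3, 2->3, 3->3, 4->3
(((y5 ⊕ (y4 ⊕ y1)) ⊕ y2) ⊕ y3) = 1->3, 2->3, 3->3, 4->3

1->3, 2->3, 3->3, 4->3


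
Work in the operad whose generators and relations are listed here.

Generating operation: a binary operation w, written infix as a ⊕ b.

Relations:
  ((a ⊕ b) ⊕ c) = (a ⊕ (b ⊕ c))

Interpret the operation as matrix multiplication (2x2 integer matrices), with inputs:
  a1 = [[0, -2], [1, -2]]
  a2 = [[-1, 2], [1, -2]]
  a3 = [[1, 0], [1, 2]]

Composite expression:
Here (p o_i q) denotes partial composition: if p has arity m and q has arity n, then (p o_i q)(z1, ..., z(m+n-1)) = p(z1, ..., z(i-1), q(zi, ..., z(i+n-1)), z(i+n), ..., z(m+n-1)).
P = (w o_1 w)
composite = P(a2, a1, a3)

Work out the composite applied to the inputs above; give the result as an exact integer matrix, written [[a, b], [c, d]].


(a2 ⊕ a1) = [[2, -2], [-2, 2]]
((a2 ⊕ a1) ⊕ a3) = [[0, -4], [0, 4]]

[[0, -4], [0, 4]]


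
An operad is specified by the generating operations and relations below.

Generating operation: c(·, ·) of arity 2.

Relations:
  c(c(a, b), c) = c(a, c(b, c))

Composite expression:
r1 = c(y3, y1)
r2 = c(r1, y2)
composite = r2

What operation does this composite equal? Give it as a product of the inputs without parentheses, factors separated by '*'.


y3 * y1 * y2


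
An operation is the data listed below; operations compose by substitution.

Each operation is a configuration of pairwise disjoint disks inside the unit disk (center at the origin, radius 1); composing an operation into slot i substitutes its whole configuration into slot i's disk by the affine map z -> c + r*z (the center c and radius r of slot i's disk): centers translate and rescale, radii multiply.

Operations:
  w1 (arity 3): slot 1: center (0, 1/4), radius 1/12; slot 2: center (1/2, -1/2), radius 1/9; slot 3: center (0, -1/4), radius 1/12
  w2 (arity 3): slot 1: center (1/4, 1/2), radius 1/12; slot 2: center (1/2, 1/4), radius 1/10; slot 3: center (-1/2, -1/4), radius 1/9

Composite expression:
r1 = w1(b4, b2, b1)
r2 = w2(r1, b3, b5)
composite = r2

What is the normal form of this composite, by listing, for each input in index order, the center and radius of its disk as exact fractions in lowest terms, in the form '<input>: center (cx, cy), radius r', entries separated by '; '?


b1: center (1/4, 23/48), radius 1/144; b2: center (7/24, 11/24), radius 1/108; b3: center (1/2, 1/4), radius 1/10; b4: center (1/4, 25/48), radius 1/144; b5: center (-1/2, -1/4), radius 1/9

Each b-disk chains the slot maps above it in w2; radii multiply.
for b4, the 2-step affine chain lands on center (1/4, 25/48), radius 1/144
for b2, the 2-step affine chain lands on center (7/24, 11/24), radius 1/108
for b1, the 2-step affine chain lands on center (1/4, 23/48), radius 1/144
for b3, the 1-step affine chain lands on center (1/2, 1/4), radius 1/10
for b5, the 1-step affine chain lands on center (-1/2, -1/4), radius 1/9


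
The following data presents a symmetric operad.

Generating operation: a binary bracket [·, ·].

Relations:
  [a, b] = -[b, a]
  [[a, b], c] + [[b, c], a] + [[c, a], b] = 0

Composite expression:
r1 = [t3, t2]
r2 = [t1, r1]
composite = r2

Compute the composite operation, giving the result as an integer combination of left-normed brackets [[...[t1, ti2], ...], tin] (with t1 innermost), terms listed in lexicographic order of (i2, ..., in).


-[[t1, t2], t3] + [[t1, t3], t2]

In the tensor algebra, words opening t1 carry the t1-anchored form.
Composite bracket: [t1, [t3, t2]]
Full expansion: 4 signed words from ab - ba (2^2 = 4).
Collect the words opening with t1:
  the word t1t2t3 carries sign -1 and contributes -[[t1, t2], t3]
  the word t1t3t2 carries sign +1 and contributes +[[t1, t3], t2]


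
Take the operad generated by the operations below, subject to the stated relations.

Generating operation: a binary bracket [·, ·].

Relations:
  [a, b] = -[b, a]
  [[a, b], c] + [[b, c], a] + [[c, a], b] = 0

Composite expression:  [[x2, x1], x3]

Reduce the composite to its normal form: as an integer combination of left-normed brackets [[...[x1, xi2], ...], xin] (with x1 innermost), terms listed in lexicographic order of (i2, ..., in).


-[[x1, x2], x3]

Expand each bracket as ab - ba; the x1-initial words give the coefficients.
Composite bracket: [[x2, x1], x3]
Full expansion: 4 signed words from ab - ba (2^2 = 4).
Only words starting with x1 matter:
  the word x1x2x3 carries sign -1 and contributes -[[x1, x2], x3]


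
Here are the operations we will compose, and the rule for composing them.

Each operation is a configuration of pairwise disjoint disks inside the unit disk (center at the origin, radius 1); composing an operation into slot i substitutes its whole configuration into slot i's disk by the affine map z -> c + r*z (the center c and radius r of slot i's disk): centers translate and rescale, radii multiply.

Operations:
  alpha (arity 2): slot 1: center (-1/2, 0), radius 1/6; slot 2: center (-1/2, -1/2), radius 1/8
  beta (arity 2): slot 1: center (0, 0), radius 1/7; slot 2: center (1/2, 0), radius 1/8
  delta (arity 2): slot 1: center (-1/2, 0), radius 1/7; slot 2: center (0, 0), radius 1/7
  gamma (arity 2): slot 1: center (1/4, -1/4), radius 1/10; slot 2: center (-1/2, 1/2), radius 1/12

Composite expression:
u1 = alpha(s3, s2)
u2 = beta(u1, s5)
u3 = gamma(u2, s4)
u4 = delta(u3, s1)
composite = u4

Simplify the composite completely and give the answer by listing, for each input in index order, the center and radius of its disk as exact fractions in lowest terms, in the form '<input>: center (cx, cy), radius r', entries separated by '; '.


s1: center (0, 0), radius 1/7; s2: center (-114/245, -9/245), radius 1/3920; s3: center (-114/245, -1/28), radius 1/2940; s4: center (-4/7, 1/14), radius 1/84; s5: center (-16/35, -1/28), radius 1/560

Each s-disk chains the slot maps above it in delta; radii multiply.
input s3: composing its 4 substitution steps yields center (-114/245, -1/28), radius 1/2940
input s2: composing its 4 substitution steps yields center (-114/245, -9/245), radius 1/3920
input s5: composing its 3 substitution steps yields center (-16/35, -1/28), radius 1/560
input s4: composing its 2 substitution steps yields center (-4/7, 1/14), radius 1/84
input s1: composing its 1 substitution step yields center (0, 0), radius 1/7


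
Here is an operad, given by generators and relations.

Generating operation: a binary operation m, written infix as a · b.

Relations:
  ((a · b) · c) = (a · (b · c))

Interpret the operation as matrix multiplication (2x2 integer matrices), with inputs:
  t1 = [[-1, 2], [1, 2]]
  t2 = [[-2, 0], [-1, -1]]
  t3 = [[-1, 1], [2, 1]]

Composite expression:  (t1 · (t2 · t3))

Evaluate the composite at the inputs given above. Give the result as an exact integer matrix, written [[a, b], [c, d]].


(t2 · t3) = [[2, -2], [-1, -2]]
(t1 · (t2 · t3)) = [[-4, -2], [0, -6]]

[[-4, -2], [0, -6]]


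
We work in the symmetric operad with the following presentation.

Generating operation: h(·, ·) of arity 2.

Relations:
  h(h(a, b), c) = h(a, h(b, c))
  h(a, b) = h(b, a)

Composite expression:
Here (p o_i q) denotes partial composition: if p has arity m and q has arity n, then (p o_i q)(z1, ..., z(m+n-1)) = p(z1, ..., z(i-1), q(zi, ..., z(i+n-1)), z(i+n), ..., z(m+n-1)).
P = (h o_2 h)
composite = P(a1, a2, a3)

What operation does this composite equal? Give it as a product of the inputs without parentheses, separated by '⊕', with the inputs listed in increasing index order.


a1 ⊕ a2 ⊕ a3

Key point: h commutes, so take the a-inputs in any fixed order.
h(a2, a3) flattens to a2 ⊕ a3
h(a1, h(a2, a3)) flattens to a1 ⊕ a2 ⊕ a3
the factors in increasing index order: a1 ⊕ a2 ⊕ a3


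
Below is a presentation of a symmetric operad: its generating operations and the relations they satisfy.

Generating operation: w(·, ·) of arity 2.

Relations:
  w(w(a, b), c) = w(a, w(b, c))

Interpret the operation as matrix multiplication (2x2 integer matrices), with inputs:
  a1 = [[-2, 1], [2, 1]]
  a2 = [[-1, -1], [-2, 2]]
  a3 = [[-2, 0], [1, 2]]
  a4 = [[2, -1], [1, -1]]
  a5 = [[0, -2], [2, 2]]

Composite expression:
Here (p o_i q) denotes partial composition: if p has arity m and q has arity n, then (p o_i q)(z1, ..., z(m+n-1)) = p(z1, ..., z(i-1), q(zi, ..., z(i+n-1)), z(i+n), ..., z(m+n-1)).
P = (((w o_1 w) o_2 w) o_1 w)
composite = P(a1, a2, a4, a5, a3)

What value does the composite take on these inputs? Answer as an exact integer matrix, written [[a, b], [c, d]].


[[0, -32], [8, 48]]

w(a1, a2) = [[0, 4], [-4, 0]]
w(a4, a5) = [[-2, -6], [-2, -4]]
w(w(a1, a2), w(a4, a5)) = [[-8, -16], [8, 24]]
w(w(w(a1, a2), w(a4, a5)), a3) = [[0, -32], [8, 48]]


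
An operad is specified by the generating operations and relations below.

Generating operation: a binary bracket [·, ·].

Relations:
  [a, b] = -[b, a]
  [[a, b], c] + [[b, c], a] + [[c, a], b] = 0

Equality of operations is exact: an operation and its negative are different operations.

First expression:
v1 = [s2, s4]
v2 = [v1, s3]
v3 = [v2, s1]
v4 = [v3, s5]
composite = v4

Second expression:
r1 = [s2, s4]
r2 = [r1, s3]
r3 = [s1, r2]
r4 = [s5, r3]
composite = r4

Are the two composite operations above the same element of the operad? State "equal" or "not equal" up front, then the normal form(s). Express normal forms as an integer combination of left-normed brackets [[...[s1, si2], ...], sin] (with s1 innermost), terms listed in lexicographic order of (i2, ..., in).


The first composite normalizes to -[[[[s1, s2], s4], s3], s5] + [[[[s1, s3], s2], s4], s5] - [[[[s1, s3], s4], s2], s5] + [[[[s1, s4], s2], s3], s5]
The second composite normalizes to -[[[[s1, s2], s4], s3], s5] + [[[[s1, s3], s2], s4], s5] - [[[[s1, s3], s4], s2], s5] + [[[[s1, s4], s2], s3], s5]
Identical normal forms: equal.

equal; the common form is -[[[[s1, s2], s4], s3], s5] + [[[[s1, s3], s2], s4], s5] - [[[[s1, s3], s4], s2], s5] + [[[[s1, s4], s2], s3], s5]


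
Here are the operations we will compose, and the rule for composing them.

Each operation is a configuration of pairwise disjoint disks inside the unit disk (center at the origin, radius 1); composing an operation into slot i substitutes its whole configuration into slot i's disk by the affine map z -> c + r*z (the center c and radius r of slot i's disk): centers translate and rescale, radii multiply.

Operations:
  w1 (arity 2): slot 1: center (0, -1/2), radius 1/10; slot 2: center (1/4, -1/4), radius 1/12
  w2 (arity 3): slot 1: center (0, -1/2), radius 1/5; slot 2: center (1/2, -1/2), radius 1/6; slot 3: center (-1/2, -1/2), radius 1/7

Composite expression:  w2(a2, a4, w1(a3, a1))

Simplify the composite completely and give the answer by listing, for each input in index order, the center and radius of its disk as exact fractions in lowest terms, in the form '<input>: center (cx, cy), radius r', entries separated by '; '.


a1: center (-13/28, -15/28), radius 1/84; a2: center (0, -1/2), radius 1/5; a3: center (-1/2, -4/7), radius 1/70; a4: center (1/2, -1/2), radius 1/6

Follow each a-input down from w2: c' goes to c + r*c', radius to r*r'.
input a2: composing its 1 substitution step yields center (0, -1/2), radius 1/5
input a4: composing its 1 substitution step yields center (1/2, -1/2), radius 1/6
input a3: composing its 2 substitution steps yields center (-1/2, -4/7), radius 1/70
input a1: composing its 2 substitution steps yields center (-13/28, -15/28), radius 1/84
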